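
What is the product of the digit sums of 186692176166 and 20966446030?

S(186692176166) = 1+8+6+6+9+2+1+7+6+1+6+6 = 59.
S(20966446030) = 2+0+9+6+6+4+4+6+0+3+0 = 40.
59 · 40 = 2360.

2360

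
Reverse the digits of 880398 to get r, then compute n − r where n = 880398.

Reverse of 880398 is 893088.
880398 − 893088 = -12690

-12690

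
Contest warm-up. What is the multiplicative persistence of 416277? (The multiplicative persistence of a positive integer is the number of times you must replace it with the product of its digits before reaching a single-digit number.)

3

416277 → 2352 → 60 → 0 (3 steps)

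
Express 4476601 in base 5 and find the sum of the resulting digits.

4476601 in base 5 is 2121222401.
Digit sum: 2+1+2+1+2+2+2+4+0+1 = 17.

17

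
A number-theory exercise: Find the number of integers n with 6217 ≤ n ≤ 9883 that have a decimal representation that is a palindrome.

36

The integers in [6217, 9883] that have a decimal representation that is a palindrome: 6226, 6336, 6446, 6556, 6666, 6776, …, 9669, 9779.
36 qualify.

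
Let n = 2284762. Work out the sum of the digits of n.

31

2+2+8+4+7+6+2 = 31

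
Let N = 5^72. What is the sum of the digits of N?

217

5^72 = 211758236813575084767080625169910490512847900390625
Sum of its 51 digits: 217.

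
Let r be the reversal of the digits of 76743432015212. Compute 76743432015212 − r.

Reverse of 76743432015212 is 21251023434767.
76743432015212 − 21251023434767 = 55492408580445

55492408580445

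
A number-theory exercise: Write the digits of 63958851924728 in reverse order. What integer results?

82742915885936

Reversing 63958851924728 gives 82742915885936.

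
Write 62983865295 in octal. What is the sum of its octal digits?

62983865295 in base 8 is 725210301717.
Digit sum: 7+2+5+2+1+0+3+0+1+7+1+7 = 36.

36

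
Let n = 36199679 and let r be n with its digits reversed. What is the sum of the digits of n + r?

Reversal of 36199679 is 97699163; 36199679 + 97699163 = 133898842.
Digit sum of 133898842: 1+3+3+8+9+8+8+4+2 = 46.

46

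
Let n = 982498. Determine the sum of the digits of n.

40

9+8+2+4+9+8 = 40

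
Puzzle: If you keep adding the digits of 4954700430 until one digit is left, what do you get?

9

4+9+5+4+7+0+0+4+3+0 = 36
3+6 = 9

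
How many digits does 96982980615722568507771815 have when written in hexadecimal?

96982980615722568507771815 in base 16 is 5038F1E9F4524714A8CBA7, which has 22 digits.

22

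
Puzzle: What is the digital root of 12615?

6

1+2+6+1+5 = 15
1+5 = 6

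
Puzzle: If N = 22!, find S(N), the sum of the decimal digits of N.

22! = 1124000727777607680000
Sum of its 22 digits: 72.

72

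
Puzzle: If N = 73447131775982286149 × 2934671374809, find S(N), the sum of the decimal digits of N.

73447131775982286149 × 2934671374809 = 215543195184799725499316668220541
Sum of its 33 digits: 153.

153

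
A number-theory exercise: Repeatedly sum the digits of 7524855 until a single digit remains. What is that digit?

9

7+5+2+4+8+5+5 = 36
3+6 = 9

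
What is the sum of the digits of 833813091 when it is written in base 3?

19

833813091 in base 3 is 2011002222002112100.
Digit sum: 2+0+1+1+0+0+2+2+2+2+0+0+2+1+1+2+1+0+0 = 19.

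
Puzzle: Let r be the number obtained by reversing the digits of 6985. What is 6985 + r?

Reverse of 6985 is 5896.
6985 + 5896 = 12881

12881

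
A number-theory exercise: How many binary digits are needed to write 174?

174 in base 2 is 10101110, which has 8 digits.

8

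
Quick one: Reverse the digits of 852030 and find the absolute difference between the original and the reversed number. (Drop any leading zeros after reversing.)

821772

Reverse of 852030 is 30258.
|852030 − 30258| = 821772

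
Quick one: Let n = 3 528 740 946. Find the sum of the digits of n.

3+5+2+8+7+4+0+9+4+6 = 48

48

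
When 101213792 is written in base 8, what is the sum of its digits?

22

101213792 in base 8 is 602063140.
Digit sum: 6+0+2+0+6+3+1+4+0 = 22.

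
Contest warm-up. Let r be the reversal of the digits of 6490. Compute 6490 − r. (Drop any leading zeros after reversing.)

5544

Reverse of 6490 is 946.
6490 − 946 = 5544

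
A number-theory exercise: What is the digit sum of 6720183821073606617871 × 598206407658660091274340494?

216

6720183821073606617871 × 598206407658660091274340494 = 4020057022410289986376720901366255936169399368274
Sum of its 49 digits: 216.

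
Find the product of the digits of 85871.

8×5×8×7×1 = 2240

2240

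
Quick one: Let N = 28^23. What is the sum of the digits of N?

136

28^23 = 1925904380037276068854119113162752
Sum of its 34 digits: 136.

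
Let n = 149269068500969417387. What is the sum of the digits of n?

104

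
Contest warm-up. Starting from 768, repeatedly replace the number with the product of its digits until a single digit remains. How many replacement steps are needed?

768 → 336 → 54 → 20 → 0 (4 steps)

4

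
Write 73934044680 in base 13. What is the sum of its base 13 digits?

73934044680 in base 13 is 6C834B5542.
Digit sum: 6+12+8+3+4+11+5+5+4+2 = 60.

60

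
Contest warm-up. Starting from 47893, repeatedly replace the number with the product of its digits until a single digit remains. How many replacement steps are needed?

2

47893 → 6048 → 0 (2 steps)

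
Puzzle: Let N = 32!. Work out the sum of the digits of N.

32! = 263130836933693530167218012160000000
Sum of its 36 digits: 108.

108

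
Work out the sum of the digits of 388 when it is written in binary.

3

388 in base 2 is 110000100.
Digit sum: 1+1+0+0+0+0+1+0+0 = 3.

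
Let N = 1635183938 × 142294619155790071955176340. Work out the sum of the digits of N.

1635183938 × 142294619155790071955176340 = 232677875707375045360968607125626920
Sum of its 36 digits: 163.

163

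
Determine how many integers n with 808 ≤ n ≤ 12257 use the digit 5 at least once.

The integers in [808, 12257] that use the digit 5 at least once: 815, 825, 835, 845, 850, 851, …, 12256, 12257.
3798 qualify.

3798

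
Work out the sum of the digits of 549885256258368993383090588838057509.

194

5+4+9+8+8+5+2+5+6+2+5+8+3+6+8+9+9+3+3+8+3+0+9+0+5+8+8+8+3+8+0+5+7+5+0+9 = 194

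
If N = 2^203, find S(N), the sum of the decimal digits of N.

239

2^203 = 12855504354071922204335696738729300820177623950262342682411008
Sum of its 62 digits: 239.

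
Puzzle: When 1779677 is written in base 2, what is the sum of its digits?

1779677 in base 2 is 110110010011111011101.
Digit sum: 1+1+0+1+1+0+0+1+0+0+1+1+1+1+1+0+1+1+1+0+1 = 14.

14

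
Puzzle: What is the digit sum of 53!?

279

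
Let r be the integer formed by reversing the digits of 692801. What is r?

108296

Reversing 692801 gives 108296.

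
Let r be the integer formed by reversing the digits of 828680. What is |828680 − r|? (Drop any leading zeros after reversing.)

741852

Reverse of 828680 is 86828.
|828680 − 86828| = 741852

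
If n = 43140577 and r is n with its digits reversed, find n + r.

Reverse of 43140577 is 77504134.
43140577 + 77504134 = 120644711

120644711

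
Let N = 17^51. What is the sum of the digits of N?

17^51 = 566102392446495912472763130484190827147641176198176468019613233
Sum of its 63 digits: 269.

269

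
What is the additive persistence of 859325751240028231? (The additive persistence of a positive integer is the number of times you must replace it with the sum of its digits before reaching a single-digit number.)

859325751240028231 → 67 → 13 → 4 (3 steps)

3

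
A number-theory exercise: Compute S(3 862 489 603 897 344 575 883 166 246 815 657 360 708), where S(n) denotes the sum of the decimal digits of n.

3+8+6+2+4+8+9+6+0+3+8+9+7+3+4+4+5+7+5+8+8+3+1+6+6+2+4+6+8+1+5+6+5+7+3+6+0+7+0+8 = 201

201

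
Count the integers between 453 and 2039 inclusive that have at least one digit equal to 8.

The integers in [453, 2039] that have at least one digit equal to 8: 458, 468, 478, 480, 481, 482, …, 2028, 2038.
465 qualify.

465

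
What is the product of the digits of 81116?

48

8×1×1×1×6 = 48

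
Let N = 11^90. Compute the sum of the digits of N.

11^90 = 5313022611848274220306942020010322294782998220478746610447439292453978364647240204594326581401
Sum of its 94 digits: 370.

370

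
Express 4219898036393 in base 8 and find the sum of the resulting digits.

39

4219898036393 in base 8 is 75320541400251.
Digit sum: 7+5+3+2+0+5+4+1+4+0+0+2+5+1 = 39.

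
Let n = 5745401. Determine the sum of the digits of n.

26

5+7+4+5+4+0+1 = 26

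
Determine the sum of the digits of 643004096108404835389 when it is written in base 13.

109

643004096108404835389 in base 13 is 594419A67AA05609B30.
Digit sum: 5+9+4+4+1+9+10+6+7+10+10+0+5+6+0+9+11+3+0 = 109.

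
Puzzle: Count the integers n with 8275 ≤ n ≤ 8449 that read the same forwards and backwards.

2

The integers in [8275, 8449] that read the same forwards and backwards: 8338, 8448.
2 qualify.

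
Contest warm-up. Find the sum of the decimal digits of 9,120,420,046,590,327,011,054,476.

82

9+1+2+0+4+2+0+0+4+6+5+9+0+3+2+7+0+1+1+0+5+4+4+7+6 = 82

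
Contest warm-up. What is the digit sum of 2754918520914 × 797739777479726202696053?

177

2754918520914 × 797739777479726202696053 = 2197708087848710796953100089865752442
Sum of its 37 digits: 177.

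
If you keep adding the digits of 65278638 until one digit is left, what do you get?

6+5+2+7+8+6+3+8 = 45
4+5 = 9

9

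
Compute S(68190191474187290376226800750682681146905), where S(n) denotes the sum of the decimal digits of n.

179

6+8+1+9+0+1+9+1+4+7+4+1+8+7+2+9+0+3+7+6+2+2+6+8+0+0+7+5+0+6+8+2+6+8+1+1+4+6+9+0+5 = 179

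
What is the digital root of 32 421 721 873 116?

3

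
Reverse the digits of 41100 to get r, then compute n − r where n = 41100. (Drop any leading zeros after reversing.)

Reverse of 41100 is 114.
41100 − 114 = 40986

40986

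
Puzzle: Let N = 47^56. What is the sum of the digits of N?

454

47^56 = 4339903215627667648552575497501071662874353905047117714896894934294985567529203577927954241921
Sum of its 94 digits: 454.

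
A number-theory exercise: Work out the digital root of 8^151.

8

The digital root of n equals n mod 9 (or 9 when 9 | n), so we need 8^151 mod 9.
8^151 ≡ 8 (mod 9), so the digital root is 8.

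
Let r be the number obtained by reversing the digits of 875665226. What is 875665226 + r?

1498231804

Reverse of 875665226 is 622566578.
875665226 + 622566578 = 1498231804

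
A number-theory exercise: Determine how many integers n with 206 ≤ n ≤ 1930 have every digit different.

The integers in [206, 1930] that have every digit different: 206, 207, 208, 209, 210, 213, …, 1928, 1930.
1035 qualify.

1035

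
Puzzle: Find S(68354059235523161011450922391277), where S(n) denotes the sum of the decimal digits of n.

121

6+8+3+5+4+0+5+9+2+3+5+5+2+3+1+6+1+0+1+1+4+5+0+9+2+2+3+9+1+2+7+7 = 121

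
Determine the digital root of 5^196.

4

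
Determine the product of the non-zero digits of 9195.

405

9×1×9×5 = 405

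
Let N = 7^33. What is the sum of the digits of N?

127

7^33 = 7730993719707444524137094407
Sum of its 28 digits: 127.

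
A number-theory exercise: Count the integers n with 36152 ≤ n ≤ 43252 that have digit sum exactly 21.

The integers in [36152, 43252] that have digit sum exactly 21: 36156, 36165, 36174, 36183, 36192, 36219, …, 43239, 43248.
468 qualify.

468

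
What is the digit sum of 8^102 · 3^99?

666

8^102 · 3^99 = 22396641090670496981787773598460470061652371134301496324166862840540608936809558938606533984871280484498812757468807910920806782098040946688
Sum of its 140 digits: 666.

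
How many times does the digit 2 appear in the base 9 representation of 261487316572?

1

261487316572 in base 9 is 828844460017.
The digit 2 appears 1 time.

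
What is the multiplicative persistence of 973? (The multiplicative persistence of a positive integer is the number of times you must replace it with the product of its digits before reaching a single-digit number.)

4

973 → 189 → 72 → 14 → 4 (4 steps)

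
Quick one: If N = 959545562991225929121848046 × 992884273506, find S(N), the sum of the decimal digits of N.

207

959545562991225929121848046 × 992884273506 = 952717699206449116888455945704835669276
Sum of its 39 digits: 207.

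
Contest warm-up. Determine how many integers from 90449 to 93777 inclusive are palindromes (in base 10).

The integers in [90449, 93777] that are palindromes (in base 10): 90509, 90609, 90709, 90809, 90909, 91019, …, 93639, 93739.
33 qualify.

33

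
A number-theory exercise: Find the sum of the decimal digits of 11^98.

11^98 = 1138893581803493403646143567941292295559035636366815407698055996045866546243992369995050904937673772281
Sum of its 103 digits: 499.

499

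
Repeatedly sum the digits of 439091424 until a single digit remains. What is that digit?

4+3+9+0+9+1+4+2+4 = 36
3+6 = 9

9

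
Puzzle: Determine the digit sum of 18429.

1+8+4+2+9 = 24

24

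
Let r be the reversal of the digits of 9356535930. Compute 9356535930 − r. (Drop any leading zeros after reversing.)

8961179391

Reverse of 9356535930 is 395356539.
9356535930 − 395356539 = 8961179391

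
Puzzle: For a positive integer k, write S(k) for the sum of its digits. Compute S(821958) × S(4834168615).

1518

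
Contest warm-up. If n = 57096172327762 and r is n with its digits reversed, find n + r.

83868499496837

Reverse of 57096172327762 is 26772327169075.
57096172327762 + 26772327169075 = 83868499496837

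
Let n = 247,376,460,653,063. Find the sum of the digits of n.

2+4+7+3+7+6+4+6+0+6+5+3+0+6+3 = 62

62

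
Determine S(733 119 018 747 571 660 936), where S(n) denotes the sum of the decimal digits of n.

94

7+3+3+1+1+9+0+1+8+7+4+7+5+7+1+6+6+0+9+3+6 = 94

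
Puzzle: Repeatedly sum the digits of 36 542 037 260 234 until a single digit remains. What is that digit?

3+6+5+4+2+0+3+7+2+6+0+2+3+4 = 47
4+7 = 11
1+1 = 2

2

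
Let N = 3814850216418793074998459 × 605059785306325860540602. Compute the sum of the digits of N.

3814850216418793074998459 × 605059785306325860540602 = 2308212452922145683296045043428694825780056932318
Sum of its 49 digits: 202.

202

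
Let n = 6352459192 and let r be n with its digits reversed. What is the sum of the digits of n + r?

38

Reversal of 6352459192 is 2919542536; 6352459192 + 2919542536 = 9272001728.
Digit sum of 9272001728: 9+2+7+2+0+0+1+7+2+8 = 38.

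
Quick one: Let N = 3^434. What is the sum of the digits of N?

3^434 = 1176588362005666418823268049884377269319340100149632246285336215679991008838805849100859362715370264811854589453233934397420821133152517181448294362512734380856735513442104244463496978119097840061413403738569
Sum of its 208 digits: 900.

900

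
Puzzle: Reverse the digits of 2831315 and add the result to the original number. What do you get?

Reverse of 2831315 is 5131382.
2831315 + 5131382 = 7962697

7962697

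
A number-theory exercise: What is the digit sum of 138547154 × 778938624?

138547154 × 778938624 = 107919729495876096
Sum of its 18 digits: 99.

99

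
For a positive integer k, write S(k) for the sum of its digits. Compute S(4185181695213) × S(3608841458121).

2754

S(4185181695213) = 4+1+8+5+1+8+1+6+9+5+2+1+3 = 54.
S(3608841458121) = 3+6+0+8+8+4+1+4+5+8+1+2+1 = 51.
54 · 51 = 2754.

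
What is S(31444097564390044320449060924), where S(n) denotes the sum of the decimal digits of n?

110

3+1+4+4+4+0+9+7+5+6+4+3+9+0+0+4+4+3+2+0+4+4+9+0+6+0+9+2+4 = 110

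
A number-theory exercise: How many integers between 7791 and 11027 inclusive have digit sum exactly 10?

67

The integers in [7791, 11027] that have digit sum exactly 10: 8002, 8011, 8020, 8101, 8110, 8200, …, 11017, 11026.
67 qualify.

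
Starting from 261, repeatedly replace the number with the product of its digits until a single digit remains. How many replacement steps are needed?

261 → 12 → 2 (2 steps)

2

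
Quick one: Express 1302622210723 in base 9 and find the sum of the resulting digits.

59

1302622210723 in base 9 is 4545258446084.
Digit sum: 4+5+4+5+2+5+8+4+4+6+0+8+4 = 59.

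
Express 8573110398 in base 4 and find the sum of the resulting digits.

8573110398 in base 4 is 13332333310201332.
Digit sum: 1+3+3+3+2+3+3+3+3+1+0+2+0+1+3+3+2 = 36.

36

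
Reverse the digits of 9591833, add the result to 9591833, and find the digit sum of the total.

40

Reversal of 9591833 is 3381959; 9591833 + 3381959 = 12973792.
Digit sum of 12973792: 1+2+9+7+3+7+9+2 = 40.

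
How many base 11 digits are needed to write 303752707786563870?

303752707786563870 in base 11 is 66796A78A458383AA, which has 17 digits.

17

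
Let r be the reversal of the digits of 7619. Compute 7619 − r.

-1548

Reverse of 7619 is 9167.
7619 − 9167 = -1548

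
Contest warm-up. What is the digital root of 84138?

6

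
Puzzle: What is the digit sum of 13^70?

13^70 = 946312684517285425602088507550312255344648571553386120579525970592441865195449
Sum of its 78 digits: 346.

346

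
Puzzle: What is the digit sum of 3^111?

234

3^111 = 91297581665113611259115979754590511595360241199911147
Sum of its 53 digits: 234.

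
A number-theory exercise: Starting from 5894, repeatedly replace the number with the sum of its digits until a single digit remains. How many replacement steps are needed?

2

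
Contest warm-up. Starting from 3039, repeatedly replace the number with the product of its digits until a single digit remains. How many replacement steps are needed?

1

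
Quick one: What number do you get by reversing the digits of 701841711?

117148107

Reversing 701841711 gives 117148107.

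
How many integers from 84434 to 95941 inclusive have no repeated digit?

3528

The integers in [84434, 95941] that have no repeated digit: 84501, 84502, 84503, 84506, 84507, 84509, …, 95874, 95876.
3528 qualify.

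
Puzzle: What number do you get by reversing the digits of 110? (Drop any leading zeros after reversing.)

11

Reversing 110 gives 11.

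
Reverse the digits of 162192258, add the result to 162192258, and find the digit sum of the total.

Reversal of 162192258 is 852291261; 162192258 + 852291261 = 1014483519.
Digit sum of 1014483519: 1+0+1+4+4+8+3+5+1+9 = 36.

36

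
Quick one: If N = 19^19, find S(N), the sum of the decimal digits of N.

19^19 = 1978419655660313589123979
Sum of its 25 digits: 127.

127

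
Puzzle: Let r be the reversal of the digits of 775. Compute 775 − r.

Reverse of 775 is 577.
775 − 577 = 198

198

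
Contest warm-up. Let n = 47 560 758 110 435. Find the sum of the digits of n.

4+7+5+6+0+7+5+8+1+1+0+4+3+5 = 56

56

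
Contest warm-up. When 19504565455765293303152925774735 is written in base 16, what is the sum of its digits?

225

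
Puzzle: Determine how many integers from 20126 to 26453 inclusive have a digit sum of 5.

13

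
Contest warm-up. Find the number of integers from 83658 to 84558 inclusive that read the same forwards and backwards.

9

The integers in [83658, 84558] that read the same forwards and backwards: 83738, 83838, 83938, 84048, 84148, 84248, 84348, 84448, 84548.
9 qualify.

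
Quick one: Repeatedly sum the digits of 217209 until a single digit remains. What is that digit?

2+1+7+2+0+9 = 21
2+1 = 3

3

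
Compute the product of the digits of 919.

81

9×1×9 = 81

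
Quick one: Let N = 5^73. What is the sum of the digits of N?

221

5^73 = 1058791184067875423835403125849552452564239501953125
Sum of its 52 digits: 221.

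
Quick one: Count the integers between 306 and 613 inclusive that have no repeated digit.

223

The integers in [306, 613] that have no repeated digit: 306, 307, 308, 309, 310, 312, …, 612, 613.
223 qualify.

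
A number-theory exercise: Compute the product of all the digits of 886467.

8×8×6×4×6×7 = 64512

64512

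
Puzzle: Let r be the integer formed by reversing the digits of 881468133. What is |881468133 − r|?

549603945

Reverse of 881468133 is 331864188.
|881468133 − 331864188| = 549603945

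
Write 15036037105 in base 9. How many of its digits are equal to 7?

1

15036037105 in base 9 is 42725854264.
The digit 7 appears 1 time.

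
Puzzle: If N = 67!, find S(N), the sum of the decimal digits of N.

369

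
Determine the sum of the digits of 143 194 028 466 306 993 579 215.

107

1+4+3+1+9+4+0+2+8+4+6+6+3+0+6+9+9+3+5+7+9+2+1+5 = 107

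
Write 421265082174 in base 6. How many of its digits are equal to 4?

3

421265082174 in base 6 is 521305420414210.
The digit 4 appears 3 times.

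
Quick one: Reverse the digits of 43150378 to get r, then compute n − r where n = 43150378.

-44154756

Reverse of 43150378 is 87305134.
43150378 − 87305134 = -44154756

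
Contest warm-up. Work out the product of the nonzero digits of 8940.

288

8×9×4 = 288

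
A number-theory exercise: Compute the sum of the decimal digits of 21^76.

21^76 = 30808205306952675278866725295578388923761888868051469234089338195735189875126156965788464889487541521
Sum of its 101 digits: 522.

522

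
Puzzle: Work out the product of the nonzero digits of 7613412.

7×6×1×3×4×1×2 = 1008

1008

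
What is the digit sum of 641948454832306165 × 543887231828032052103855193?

211

641948454832306165 × 543887231828032052103855193 = 349147568075025465825772585369861519401164845
Sum of its 45 digits: 211.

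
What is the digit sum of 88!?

531

88! = 185482642257398439114796845645546284380220968949399346684421580986889562184028199319100141244804501828416633516851200000000000000000000
Sum of its 135 digits: 531.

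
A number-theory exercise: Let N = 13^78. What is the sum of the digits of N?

13^78 = 771936328432730777189183517369830159827426282764863750131729657829597399846468418688729
Sum of its 87 digits: 451.

451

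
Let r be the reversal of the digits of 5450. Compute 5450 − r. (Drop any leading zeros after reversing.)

4905

Reverse of 5450 is 545.
5450 − 545 = 4905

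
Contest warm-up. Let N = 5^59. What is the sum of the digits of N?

191

5^59 = 173472347597680709441192448139190673828125
Sum of its 42 digits: 191.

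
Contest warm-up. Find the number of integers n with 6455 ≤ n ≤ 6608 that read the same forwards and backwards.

The integers in [6455, 6608] that read the same forwards and backwards: 6556.
1 qualifies.

1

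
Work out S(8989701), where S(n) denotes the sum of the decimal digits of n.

8+9+8+9+7+0+1 = 42

42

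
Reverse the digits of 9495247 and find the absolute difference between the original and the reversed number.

Reverse of 9495247 is 7425949.
|9495247 − 7425949| = 2069298

2069298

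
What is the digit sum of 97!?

648

97! = 96192759682482119853328425949563698712343813919172976158104477319333745612481875498805879175589072651261284189679678167647067832320000000000000000000000
Sum of its 152 digits: 648.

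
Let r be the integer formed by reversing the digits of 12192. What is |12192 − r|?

16929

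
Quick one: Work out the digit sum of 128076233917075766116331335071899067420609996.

1+2+8+0+7+6+2+3+3+9+1+7+0+7+5+7+6+6+1+1+6+3+3+1+3+3+5+0+7+1+8+9+9+0+6+7+4+2+0+6+0+9+9+9+6 = 198

198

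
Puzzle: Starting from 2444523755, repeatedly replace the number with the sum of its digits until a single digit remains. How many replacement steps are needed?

2

2444523755 → 41 → 5 (2 steps)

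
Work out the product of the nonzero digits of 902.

9×2 = 18

18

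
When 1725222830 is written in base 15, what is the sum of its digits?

1725222830 in base 15 is A16D7205.
Digit sum: 10+1+6+13+7+2+0+5 = 44.

44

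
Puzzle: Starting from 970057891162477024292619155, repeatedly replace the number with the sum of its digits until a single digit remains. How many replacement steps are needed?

970057891162477024292619155 → 119 → 11 → 2 (3 steps)

3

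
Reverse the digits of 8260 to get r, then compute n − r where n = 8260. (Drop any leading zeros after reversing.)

Reverse of 8260 is 628.
8260 − 628 = 7632

7632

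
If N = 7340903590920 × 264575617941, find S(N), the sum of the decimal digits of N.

108

7340903590920 × 264575617941 = 1942224103812964876695720
Sum of its 25 digits: 108.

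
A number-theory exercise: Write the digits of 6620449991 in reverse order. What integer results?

1999440266

Reversing 6620449991 gives 1999440266.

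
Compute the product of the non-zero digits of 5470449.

5×4×7×4×4×9 = 20160

20160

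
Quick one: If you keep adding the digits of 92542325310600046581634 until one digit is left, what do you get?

9+2+5+4+2+3+2+5+3+1+0+6+0+0+0+4+6+5+8+1+6+3+4 = 79
7+9 = 16
1+6 = 7

7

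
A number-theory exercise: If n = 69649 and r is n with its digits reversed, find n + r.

164345

Reverse of 69649 is 94696.
69649 + 94696 = 164345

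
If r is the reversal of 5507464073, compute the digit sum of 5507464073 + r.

28

Reversal of 5507464073 is 3704647055; 5507464073 + 3704647055 = 9212111128.
Digit sum of 9212111128: 9+2+1+2+1+1+1+1+2+8 = 28.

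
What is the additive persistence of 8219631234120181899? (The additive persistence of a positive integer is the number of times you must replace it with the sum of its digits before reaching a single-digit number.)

8219631234120181899 → 78 → 15 → 6 (3 steps)

3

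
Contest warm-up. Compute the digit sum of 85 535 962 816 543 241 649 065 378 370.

8+5+5+3+5+9+6+2+8+1+6+5+4+3+2+4+1+6+4+9+0+6+5+3+7+8+3+7+0 = 135

135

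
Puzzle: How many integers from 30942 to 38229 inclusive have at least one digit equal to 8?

2142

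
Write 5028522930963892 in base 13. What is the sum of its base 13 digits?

100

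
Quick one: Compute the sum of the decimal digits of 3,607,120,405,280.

3+6+0+7+1+2+0+4+0+5+2+8+0 = 38

38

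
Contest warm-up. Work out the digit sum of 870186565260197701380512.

98

8+7+0+1+8+6+5+6+5+2+6+0+1+9+7+7+0+1+3+8+0+5+1+2 = 98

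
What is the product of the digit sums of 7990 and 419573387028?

1425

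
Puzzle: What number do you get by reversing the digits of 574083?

Reversing 574083 gives 380475.

380475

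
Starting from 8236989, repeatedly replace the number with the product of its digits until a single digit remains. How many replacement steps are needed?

3

8236989 → 186624 → 2304 → 0 (3 steps)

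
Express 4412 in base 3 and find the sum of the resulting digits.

4412 in base 3 is 20001102.
Digit sum: 2+0+0+0+1+1+0+2 = 6.

6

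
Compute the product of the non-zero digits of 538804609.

207360

5×3×8×8×4×6×9 = 207360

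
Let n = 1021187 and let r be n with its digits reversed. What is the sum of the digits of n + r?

40

Reversal of 1021187 is 7811201; 1021187 + 7811201 = 8832388.
Digit sum of 8832388: 8+8+3+2+3+8+8 = 40.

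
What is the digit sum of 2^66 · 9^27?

216

2^66 · 9^27 = 4290693265794392975743012545297084564337852416
Sum of its 46 digits: 216.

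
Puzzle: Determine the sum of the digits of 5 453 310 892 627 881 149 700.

93

5+4+5+3+3+1+0+8+9+2+6+2+7+8+8+1+1+4+9+7+0+0 = 93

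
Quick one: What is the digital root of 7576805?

2

7+5+7+6+8+0+5 = 38
3+8 = 11
1+1 = 2
(Equivalently, 7576805 mod 9 = 2.)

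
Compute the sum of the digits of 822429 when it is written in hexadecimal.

822429 in base 16 is C8C9D.
Digit sum: 12+8+12+9+13 = 54.

54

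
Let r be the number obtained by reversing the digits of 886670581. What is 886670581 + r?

Reverse of 886670581 is 185076688.
886670581 + 185076688 = 1071747269

1071747269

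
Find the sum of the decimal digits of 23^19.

23^19 = 74615470927590710561908487
Sum of its 26 digits: 122.

122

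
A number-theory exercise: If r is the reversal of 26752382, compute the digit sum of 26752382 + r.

34

Reversal of 26752382 is 28325762; 26752382 + 28325762 = 55078144.
Digit sum of 55078144: 5+5+0+7+8+1+4+4 = 34.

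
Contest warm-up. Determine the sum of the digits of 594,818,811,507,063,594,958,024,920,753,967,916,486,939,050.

220

5+9+4+8+1+8+8+1+1+5+0+7+0+6+3+5+9+4+9+5+8+0+2+4+9+2+0+7+5+3+9+6+7+9+1+6+4+8+6+9+3+9+0+5+0 = 220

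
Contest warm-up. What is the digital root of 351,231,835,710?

3

3+5+1+2+3+1+8+3+5+7+1+0 = 39
3+9 = 12
1+2 = 3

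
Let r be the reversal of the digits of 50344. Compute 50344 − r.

Reverse of 50344 is 44305.
50344 − 44305 = 6039

6039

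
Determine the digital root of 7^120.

The digital root of n equals n mod 9 (or 9 when 9 | n), so we need 7^120 mod 9.
7^120 ≡ 1 (mod 9), so the digital root is 1.

1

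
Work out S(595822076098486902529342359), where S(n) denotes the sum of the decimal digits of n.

132

5+9+5+8+2+2+0+7+6+0+9+8+4+8+6+9+0+2+5+2+9+3+4+2+3+5+9 = 132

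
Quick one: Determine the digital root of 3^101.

9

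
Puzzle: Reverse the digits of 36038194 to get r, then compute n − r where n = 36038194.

-13144869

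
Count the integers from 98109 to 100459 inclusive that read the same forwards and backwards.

The integers in [98109, 100459] that read the same forwards and backwards: 98189, 98289, 98389, 98489, 98589, 98689, …, 99999, 100001.
20 qualify.

20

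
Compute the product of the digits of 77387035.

7×7×3×8×7×0×3×5 = 0

0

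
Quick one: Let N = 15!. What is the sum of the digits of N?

45

15! = 1307674368000
Sum of its 13 digits: 45.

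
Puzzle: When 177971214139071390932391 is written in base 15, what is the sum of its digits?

161

177971214139071390932391 in base 15 is 806506775EE9889DE8E6.
Digit sum: 8+0+6+5+0+6+7+7+5+14+14+9+8+8+9+13+14+8+14+6 = 161.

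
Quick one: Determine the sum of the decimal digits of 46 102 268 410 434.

45

4+6+1+0+2+2+6+8+4+1+0+4+3+4 = 45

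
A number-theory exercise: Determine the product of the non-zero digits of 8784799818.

8×7×8×4×7×9×9×8×1×8 = 65028096

65028096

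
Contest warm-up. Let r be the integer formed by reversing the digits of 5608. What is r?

8065

Reversing 5608 gives 8065.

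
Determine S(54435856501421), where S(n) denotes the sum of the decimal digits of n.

5+4+4+3+5+8+5+6+5+0+1+4+2+1 = 53

53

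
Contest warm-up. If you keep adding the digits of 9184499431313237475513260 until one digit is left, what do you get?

9+1+8+4+4+9+9+4+3+1+3+1+3+2+3+7+4+7+5+5+1+3+2+6+0 = 104
1+0+4 = 5
(Equivalently, 9184499431313237475513260 mod 9 = 5.)

5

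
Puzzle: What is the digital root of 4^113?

7

The digital root of n equals n mod 9 (or 9 when 9 | n), so we need 4^113 mod 9.
4^113 ≡ 7 (mod 9), so the digital root is 7.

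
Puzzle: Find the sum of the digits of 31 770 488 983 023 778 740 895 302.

3+1+7+7+0+4+8+8+9+8+3+0+2+3+7+7+8+7+4+0+8+9+5+3+0+2 = 123

123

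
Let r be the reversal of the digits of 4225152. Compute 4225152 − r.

1709928

Reverse of 4225152 is 2515224.
4225152 − 2515224 = 1709928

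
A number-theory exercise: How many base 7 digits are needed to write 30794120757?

30794120757 in base 7 is 2140051464501, which has 13 digits.

13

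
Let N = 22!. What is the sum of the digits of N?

72

22! = 1124000727777607680000
Sum of its 22 digits: 72.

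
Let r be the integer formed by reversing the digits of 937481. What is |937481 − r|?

752742

Reverse of 937481 is 184739.
|937481 − 184739| = 752742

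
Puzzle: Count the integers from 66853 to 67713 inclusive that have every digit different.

252

The integers in [66853, 67713] that have every digit different: 67012, 67013, 67014, 67015, 67018, 67019, …, 67594, 67598.
252 qualify.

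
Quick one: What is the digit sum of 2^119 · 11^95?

2^119 · 11^95 = 568688667600661784684493434262914539061364012802373376313681518049817917273881688334904651652188071026941821063871760871363096910757888
Sum of its 135 digits: 619.

619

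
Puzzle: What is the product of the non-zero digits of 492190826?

62208

4×9×2×1×9×8×2×6 = 62208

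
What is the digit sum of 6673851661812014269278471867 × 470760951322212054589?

249

6673851661812014269278471867 × 470760951322212054589 = 3141788757297949676605764608324467439852304747663
Sum of its 49 digits: 249.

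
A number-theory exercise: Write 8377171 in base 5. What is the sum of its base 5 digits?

8377171 in base 5 is 4121032141.
Digit sum: 4+1+2+1+0+3+2+1+4+1 = 19.

19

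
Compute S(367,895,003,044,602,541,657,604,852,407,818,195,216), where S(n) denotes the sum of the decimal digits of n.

162

3+6+7+8+9+5+0+0+3+0+4+4+6+0+2+5+4+1+6+5+7+6+0+4+8+5+2+4+0+7+8+1+8+1+9+5+2+1+6 = 162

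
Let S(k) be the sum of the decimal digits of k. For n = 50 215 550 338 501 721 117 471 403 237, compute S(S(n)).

First digit sum: 93.
9+3 = 12.

12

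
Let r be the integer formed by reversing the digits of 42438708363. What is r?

36380783424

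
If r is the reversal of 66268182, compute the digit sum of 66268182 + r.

42

Reversal of 66268182 is 28186266; 66268182 + 28186266 = 94454448.
Digit sum of 94454448: 9+4+4+5+4+4+4+8 = 42.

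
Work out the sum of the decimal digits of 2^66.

2^66 = 73786976294838206464
Sum of its 20 digits: 109.

109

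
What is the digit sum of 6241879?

6+2+4+1+8+7+9 = 37

37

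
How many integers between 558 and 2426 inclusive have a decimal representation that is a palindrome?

The integers in [558, 2426] that have a decimal representation that is a palindrome: 565, 575, 585, 595, 606, 616, …, 2222, 2332.
58 qualify.

58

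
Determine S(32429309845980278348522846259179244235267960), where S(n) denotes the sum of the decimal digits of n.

208

3+2+4+2+9+3+0+9+8+4+5+9+8+0+2+7+8+3+4+8+5+2+2+8+4+6+2+5+9+1+7+9+2+4+4+2+3+5+2+6+7+9+6+0 = 208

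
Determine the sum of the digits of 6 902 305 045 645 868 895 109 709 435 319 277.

6+9+0+2+3+0+5+0+4+5+6+4+5+8+6+8+8+9+5+1+0+9+7+0+9+4+3+5+3+1+9+2+7+7 = 160

160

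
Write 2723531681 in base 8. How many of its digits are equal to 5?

2723531681 in base 8 is 24225345641.
The digit 5 appears 2 times.

2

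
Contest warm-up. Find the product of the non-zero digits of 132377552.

44100

1×3×2×3×7×7×5×5×2 = 44100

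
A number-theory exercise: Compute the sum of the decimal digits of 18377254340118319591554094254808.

136

1+8+3+7+7+2+5+4+3+4+0+1+1+8+3+1+9+5+9+1+5+5+4+0+9+4+2+5+4+8+0+8 = 136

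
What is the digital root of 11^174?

The digital root of n equals n mod 9 (or 9 when 9 | n), so we need 11^174 mod 9.
11^174 ≡ 1 (mod 9), so the digital root is 1.

1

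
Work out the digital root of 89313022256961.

8+9+3+1+3+0+2+2+2+5+6+9+6+1 = 57
5+7 = 12
1+2 = 3

3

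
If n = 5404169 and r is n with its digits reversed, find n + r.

15018214

Reverse of 5404169 is 9614045.
5404169 + 9614045 = 15018214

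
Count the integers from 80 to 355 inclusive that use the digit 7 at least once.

45

The integers in [80, 355] that use the digit 7 at least once: 87, 97, 107, 117, 127, 137, …, 337, 347.
45 qualify.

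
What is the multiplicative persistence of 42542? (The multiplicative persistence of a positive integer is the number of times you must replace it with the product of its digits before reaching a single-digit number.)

42542 → 320 → 0 (2 steps)

2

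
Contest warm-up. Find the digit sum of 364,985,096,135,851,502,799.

3+6+4+9+8+5+0+9+6+1+3+5+8+5+1+5+0+2+7+9+9 = 105

105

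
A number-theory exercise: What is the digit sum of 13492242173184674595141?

93

1+3+4+9+2+2+4+2+1+7+3+1+8+4+6+7+4+5+9+5+1+4+1 = 93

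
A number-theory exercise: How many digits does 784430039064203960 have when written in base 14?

16

784430039064203960 in base 14 is 508433267898A368, which has 16 digits.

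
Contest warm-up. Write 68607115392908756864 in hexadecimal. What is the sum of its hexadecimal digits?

134

68607115392908756864 in base 16 is 3B81D6FF42A8F8780.
Digit sum: 3+11+8+1+13+6+15+15+4+2+10+8+15+8+7+8+0 = 134.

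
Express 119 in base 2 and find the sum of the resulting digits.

6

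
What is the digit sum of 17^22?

17^22 = 1174562876521148458974062689
Sum of its 28 digits: 136.

136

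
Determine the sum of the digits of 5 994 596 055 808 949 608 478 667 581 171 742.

183

5+9+9+4+5+9+6+0+5+5+8+0+8+9+4+9+6+0+8+4+7+8+6+6+7+5+8+1+1+7+1+7+4+2 = 183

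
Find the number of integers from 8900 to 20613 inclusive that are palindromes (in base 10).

The integers in [8900, 20613] that are palindromes (in base 10): 8998, 9009, 9119, 9229, 9339, 9449, …, 20502, 20602.
118 qualify.

118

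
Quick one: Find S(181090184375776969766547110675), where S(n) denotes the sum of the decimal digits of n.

146

1+8+1+0+9+0+1+8+4+3+7+5+7+7+6+9+6+9+7+6+6+5+4+7+1+1+0+6+7+5 = 146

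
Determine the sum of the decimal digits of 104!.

702

104! = 10299016745145627623848583864765044283053772454999072182325491776887871732475287174542709871683888003235965704141638377695179741979175588724736000000000000000000000000
Sum of its 167 digits: 702.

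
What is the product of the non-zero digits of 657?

210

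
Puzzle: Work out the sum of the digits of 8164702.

28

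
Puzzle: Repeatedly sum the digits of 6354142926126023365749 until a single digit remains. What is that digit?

9

6+3+5+4+1+4+2+9+2+6+1+2+6+0+2+3+3+6+5+7+4+9 = 90
9+0 = 9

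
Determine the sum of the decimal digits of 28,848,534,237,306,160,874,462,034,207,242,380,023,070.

148

2+8+8+4+8+5+3+4+2+3+7+3+0+6+1+6+0+8+7+4+4+6+2+0+3+4+2+0+7+2+4+2+3+8+0+0+2+3+0+7+0 = 148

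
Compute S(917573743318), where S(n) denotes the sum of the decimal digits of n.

9+1+7+5+7+3+7+4+3+3+1+8 = 58

58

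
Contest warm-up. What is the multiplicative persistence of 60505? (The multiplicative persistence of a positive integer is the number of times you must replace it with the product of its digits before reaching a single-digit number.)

1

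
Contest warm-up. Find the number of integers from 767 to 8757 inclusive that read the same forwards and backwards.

The integers in [767, 8757] that read the same forwards and backwards: 767, 777, 787, 797, 808, 818, …, 8558, 8668.
101 qualify.

101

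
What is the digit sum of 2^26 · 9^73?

396

2^26 · 9^73 = 306537122515905817885622556175857983505758196712497111696774955435998792646656
Sum of its 78 digits: 396.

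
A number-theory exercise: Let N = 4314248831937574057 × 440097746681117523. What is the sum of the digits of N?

174

4314248831937574057 × 440097746681117523 = 1898691189557369633208739254332900811
Sum of its 37 digits: 174.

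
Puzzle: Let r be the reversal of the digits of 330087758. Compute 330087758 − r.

Reverse of 330087758 is 857780033.
330087758 − 857780033 = -527692275

-527692275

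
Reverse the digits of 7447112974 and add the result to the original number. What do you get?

Reverse of 7447112974 is 4792117447.
7447112974 + 4792117447 = 12239230421

12239230421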